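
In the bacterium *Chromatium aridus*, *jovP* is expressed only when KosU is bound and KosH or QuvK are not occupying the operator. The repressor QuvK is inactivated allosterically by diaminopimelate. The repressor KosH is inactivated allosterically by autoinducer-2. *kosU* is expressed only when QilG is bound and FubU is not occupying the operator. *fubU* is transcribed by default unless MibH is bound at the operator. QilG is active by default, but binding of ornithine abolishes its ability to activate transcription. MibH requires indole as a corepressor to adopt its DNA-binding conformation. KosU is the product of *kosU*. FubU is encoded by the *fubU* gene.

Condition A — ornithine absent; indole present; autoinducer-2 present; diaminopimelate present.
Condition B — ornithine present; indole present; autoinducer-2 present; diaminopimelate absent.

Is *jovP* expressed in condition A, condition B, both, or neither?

A only

Condition A:
Ornithine is absent, so QilG is active.
Indole is present, so MibH is active.
With repressor MibH bound, *fubU* is not transcribed.
So FubU is not produced.
No repressor is bound and QilG is active, so *kosU* is transcribed.
So KosU is produced and active.
Autoinducer-2 is present, so KosH is inactive.
Diaminopimelate is present, so QuvK is inactive.
No repressor is bound and KosU is active, so *jovP* is transcribed.
→ *jovP* is ON in A.
Condition B:
Ornithine is present, so QilG is inactive.
Indole is present, so MibH is active.
With repressor MibH bound, *fubU* is not transcribed.
So FubU is not produced.
Required activator QilG is absent, so *kosU* is not transcribed.
So KosU is not produced.
Autoinducer-2 is present, so KosH is inactive.
Diaminopimelate is absent, so QuvK is active.
With repressor QuvK bound, *jovP* is not transcribed.
→ *jovP* is OFF in B.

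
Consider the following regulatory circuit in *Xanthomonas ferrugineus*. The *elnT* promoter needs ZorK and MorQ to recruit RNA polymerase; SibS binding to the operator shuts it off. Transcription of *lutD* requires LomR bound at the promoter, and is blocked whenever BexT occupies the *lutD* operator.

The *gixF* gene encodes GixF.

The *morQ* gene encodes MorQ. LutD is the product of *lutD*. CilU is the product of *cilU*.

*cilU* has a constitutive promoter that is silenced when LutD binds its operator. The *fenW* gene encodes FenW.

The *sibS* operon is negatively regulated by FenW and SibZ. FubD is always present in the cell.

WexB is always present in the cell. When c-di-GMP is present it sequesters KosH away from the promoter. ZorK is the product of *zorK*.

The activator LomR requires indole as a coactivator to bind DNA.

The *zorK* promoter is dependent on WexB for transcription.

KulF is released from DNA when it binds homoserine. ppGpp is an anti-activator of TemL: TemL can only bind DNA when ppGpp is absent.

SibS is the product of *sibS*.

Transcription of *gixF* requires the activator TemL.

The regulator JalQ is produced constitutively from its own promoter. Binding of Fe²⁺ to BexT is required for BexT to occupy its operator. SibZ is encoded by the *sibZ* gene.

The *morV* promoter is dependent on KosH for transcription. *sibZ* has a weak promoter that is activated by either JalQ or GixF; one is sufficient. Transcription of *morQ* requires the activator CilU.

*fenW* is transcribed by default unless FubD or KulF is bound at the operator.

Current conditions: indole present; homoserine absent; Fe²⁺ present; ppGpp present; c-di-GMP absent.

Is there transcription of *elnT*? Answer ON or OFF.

WexB is produced constitutively and is active.
No repressor is bound and WexB is active, so *zorK* is transcribed.
So ZorK is produced and active.
FubD is produced constitutively and is active.
Homoserine is absent, so KulF is active.
With repressor FubD bound, *fenW* is not transcribed.
So FenW is not produced.
JalQ is produced constitutively and is active.
ppGpp is present, so TemL is inactive.
Required activator TemL is absent, so *gixF* is not transcribed.
So GixF is not produced.
Activator JalQ is present, so *sibZ* is transcribed.
So SibZ is produced and active.
With repressor SibZ bound, *sibS* is not transcribed.
So SibS is not produced.
Fe²⁺ is present, so BexT is active.
Indole is present, so LomR is active.
With repressor BexT bound, *lutD* is not transcribed.
So LutD is not produced.
With no repressor bound, *cilU* is transcribed.
So CilU is produced and active.
No repressor is bound and CilU is active, so *morQ* is transcribed.
So MorQ is produced and active.
No repressor is bound and ZorK and MorQ are active, so *elnT* is transcribed.

ON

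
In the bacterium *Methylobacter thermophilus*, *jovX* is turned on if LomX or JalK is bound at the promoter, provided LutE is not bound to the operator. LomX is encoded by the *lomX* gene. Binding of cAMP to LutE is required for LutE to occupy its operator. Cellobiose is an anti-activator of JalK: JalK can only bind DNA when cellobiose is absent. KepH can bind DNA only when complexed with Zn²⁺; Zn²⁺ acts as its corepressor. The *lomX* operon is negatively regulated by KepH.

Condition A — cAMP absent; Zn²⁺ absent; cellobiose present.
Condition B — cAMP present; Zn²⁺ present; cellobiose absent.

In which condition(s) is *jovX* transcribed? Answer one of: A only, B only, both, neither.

Condition A:
cAMP is absent, so LutE is inactive.
Zn²⁺ is absent, so KepH is inactive.
With no repressor bound, *lomX* is transcribed.
So LomX is produced and active.
Cellobiose is present, so JalK is inactive.
Activator LomX is present, so *jovX* is transcribed.
→ *jovX* is ON in A.
Condition B:
cAMP is present, so LutE is active.
Zn²⁺ is present, so KepH is active.
With repressor KepH bound, *lomX* is not transcribed.
So LomX is not produced.
Cellobiose is absent, so JalK is active.
With repressor LutE bound, *jovX* is not transcribed.
→ *jovX* is OFF in B.

A only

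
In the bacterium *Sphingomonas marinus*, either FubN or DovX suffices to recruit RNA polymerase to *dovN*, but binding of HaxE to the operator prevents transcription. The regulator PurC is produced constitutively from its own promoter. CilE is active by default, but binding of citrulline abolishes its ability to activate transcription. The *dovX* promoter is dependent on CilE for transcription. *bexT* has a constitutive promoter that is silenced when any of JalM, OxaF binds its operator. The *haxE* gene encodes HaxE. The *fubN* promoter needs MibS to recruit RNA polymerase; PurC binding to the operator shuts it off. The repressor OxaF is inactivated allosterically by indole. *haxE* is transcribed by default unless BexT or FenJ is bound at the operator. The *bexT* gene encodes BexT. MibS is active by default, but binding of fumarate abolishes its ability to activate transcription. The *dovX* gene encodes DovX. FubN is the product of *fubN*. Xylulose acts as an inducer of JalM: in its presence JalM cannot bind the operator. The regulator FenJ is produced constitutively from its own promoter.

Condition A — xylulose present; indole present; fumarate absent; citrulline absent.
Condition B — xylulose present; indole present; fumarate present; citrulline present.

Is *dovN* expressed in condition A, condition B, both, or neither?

A only

Condition A:
Xylulose is present, so JalM is inactive.
Indole is present, so OxaF is inactive.
With no repressor bound, *bexT* is transcribed.
So BexT is produced and active.
FenJ is produced constitutively and is active.
With repressor BexT bound, *haxE* is not transcribed.
So HaxE is not produced.
Fumarate is absent, so MibS is active.
PurC is produced constitutively and is active.
With repressor PurC bound, *fubN* is not transcribed.
So FubN is not produced.
Citrulline is absent, so CilE is active.
No repressor is bound and CilE is active, so *dovX* is transcribed.
So DovX is produced and active.
Activator DovX is present, so *dovN* is transcribed.
→ *dovN* is ON in A.
Condition B:
Xylulose is present, so JalM is inactive.
Indole is present, so OxaF is inactive.
With no repressor bound, *bexT* is transcribed.
So BexT is produced and active.
FenJ is produced constitutively and is active.
With repressor BexT bound, *haxE* is not transcribed.
So HaxE is not produced.
Fumarate is present, so MibS is inactive.
PurC is produced constitutively and is active.
With repressor PurC bound, *fubN* is not transcribed.
So FubN is not produced.
Citrulline is present, so CilE is inactive.
Required activator CilE is absent, so *dovX* is not transcribed.
So DovX is not produced.
No activator is available at the *dovN* promoter, so *dovN* is not transcribed.
→ *dovN* is OFF in B.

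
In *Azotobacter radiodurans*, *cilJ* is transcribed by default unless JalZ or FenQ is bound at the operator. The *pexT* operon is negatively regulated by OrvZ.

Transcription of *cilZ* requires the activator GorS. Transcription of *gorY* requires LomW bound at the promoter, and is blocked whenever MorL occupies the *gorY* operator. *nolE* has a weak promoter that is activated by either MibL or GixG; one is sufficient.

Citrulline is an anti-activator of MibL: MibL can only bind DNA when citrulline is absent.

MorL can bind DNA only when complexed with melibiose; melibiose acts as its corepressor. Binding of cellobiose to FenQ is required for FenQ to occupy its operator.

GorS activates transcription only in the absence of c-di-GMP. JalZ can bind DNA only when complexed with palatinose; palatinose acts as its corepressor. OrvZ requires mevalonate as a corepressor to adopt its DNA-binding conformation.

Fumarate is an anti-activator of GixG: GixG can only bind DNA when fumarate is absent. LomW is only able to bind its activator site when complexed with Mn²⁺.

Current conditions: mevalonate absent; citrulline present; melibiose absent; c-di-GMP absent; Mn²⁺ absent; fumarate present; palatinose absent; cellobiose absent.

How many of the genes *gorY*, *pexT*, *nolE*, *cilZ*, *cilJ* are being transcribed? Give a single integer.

3

Melibiose is absent, so MorL is inactive.
Mn²⁺ is absent, so LomW is inactive.
Required activator LomW is absent, so *gorY* is not transcribed.
→ *gorY* is OFF.
Mevalonate is absent, so OrvZ is inactive.
With no repressor bound, *pexT* is transcribed.
→ *pexT* is ON.
Citrulline is present, so MibL is inactive.
Fumarate is present, so GixG is inactive.
No activator is available at the *nolE* promoter, so *nolE* is not transcribed.
→ *nolE* is OFF.
c-di-GMP is absent, so GorS is active.
No repressor is bound and GorS is active, so *cilZ* is transcribed.
→ *cilZ* is ON.
Palatinose is absent, so JalZ is inactive.
Cellobiose is absent, so FenQ is inactive.
With no repressor bound, *cilJ* is transcribed.
→ *cilJ* is ON.
3 of the 5 genes are transcribed.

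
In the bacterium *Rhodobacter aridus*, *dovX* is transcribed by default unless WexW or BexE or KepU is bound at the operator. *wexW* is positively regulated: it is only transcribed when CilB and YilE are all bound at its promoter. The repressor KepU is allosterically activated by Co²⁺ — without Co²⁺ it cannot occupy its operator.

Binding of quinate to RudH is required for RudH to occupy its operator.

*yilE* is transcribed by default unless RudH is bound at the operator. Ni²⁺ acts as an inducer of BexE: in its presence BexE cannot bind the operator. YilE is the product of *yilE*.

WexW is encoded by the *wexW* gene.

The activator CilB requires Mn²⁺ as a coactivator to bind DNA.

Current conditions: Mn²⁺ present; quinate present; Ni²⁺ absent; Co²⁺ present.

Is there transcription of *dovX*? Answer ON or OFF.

Mn²⁺ is present, so CilB is active.
Quinate is present, so RudH is active.
With repressor RudH bound, *yilE* is not transcribed.
So YilE is not produced.
Required activator YilE is absent, so *wexW* is not transcribed.
So WexW is not produced.
Ni²⁺ is absent, so BexE is active.
Co²⁺ is present, so KepU is active.
With repressor BexE bound, *dovX* is not transcribed.

OFF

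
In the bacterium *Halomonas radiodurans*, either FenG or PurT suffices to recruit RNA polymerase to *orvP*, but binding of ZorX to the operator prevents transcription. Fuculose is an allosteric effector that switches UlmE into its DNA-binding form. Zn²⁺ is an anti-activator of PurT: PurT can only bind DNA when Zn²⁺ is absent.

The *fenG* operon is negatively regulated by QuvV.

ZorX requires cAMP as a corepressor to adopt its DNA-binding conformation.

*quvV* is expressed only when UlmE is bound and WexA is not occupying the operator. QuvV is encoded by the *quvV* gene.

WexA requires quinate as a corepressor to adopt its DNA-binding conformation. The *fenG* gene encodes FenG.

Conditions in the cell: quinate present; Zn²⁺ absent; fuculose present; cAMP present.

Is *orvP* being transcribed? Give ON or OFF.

OFF

cAMP is present, so ZorX is active.
Fuculose is present, so UlmE is active.
Quinate is present, so WexA is active.
With repressor WexA bound, *quvV* is not transcribed.
So QuvV is not produced.
With no repressor bound, *fenG* is transcribed.
So FenG is produced and active.
Zn²⁺ is absent, so PurT is active.
With repressor ZorX bound, *orvP* is not transcribed.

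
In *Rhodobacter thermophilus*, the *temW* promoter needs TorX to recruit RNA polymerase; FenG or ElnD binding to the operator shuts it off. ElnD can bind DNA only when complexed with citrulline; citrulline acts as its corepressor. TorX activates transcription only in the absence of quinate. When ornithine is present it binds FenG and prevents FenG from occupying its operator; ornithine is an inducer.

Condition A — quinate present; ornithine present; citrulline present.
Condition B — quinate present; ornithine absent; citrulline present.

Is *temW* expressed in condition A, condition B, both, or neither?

Condition A:
Quinate is present, so TorX is inactive.
Ornithine is present, so FenG is inactive.
Citrulline is present, so ElnD is active.
With repressor ElnD bound, *temW* is not transcribed.
→ *temW* is OFF in A.
Condition B:
Quinate is present, so TorX is inactive.
Ornithine is absent, so FenG is active.
Citrulline is present, so ElnD is active.
With repressor FenG bound, *temW* is not transcribed.
→ *temW* is OFF in B.

neither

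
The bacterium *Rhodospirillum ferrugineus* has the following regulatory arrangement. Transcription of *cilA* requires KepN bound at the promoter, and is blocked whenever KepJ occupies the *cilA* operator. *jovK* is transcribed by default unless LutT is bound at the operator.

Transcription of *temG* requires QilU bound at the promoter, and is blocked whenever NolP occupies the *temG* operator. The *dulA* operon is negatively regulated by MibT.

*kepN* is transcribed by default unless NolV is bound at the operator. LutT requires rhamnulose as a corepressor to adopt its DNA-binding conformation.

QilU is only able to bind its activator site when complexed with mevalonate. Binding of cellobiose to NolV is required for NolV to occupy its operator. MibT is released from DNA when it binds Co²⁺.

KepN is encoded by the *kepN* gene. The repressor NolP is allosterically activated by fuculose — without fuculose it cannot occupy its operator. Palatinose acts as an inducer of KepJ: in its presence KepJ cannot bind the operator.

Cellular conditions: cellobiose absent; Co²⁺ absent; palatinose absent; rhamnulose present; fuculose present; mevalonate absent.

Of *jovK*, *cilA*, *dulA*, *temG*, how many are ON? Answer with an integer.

Rhamnulose is present, so LutT is active.
With repressor LutT bound, *jovK* is not transcribed.
→ *jovK* is OFF.
Palatinose is absent, so KepJ is active.
Cellobiose is absent, so NolV is inactive.
With no repressor bound, *kepN* is transcribed.
So KepN is produced and active.
With repressor KepJ bound, *cilA* is not transcribed.
→ *cilA* is OFF.
Co²⁺ is absent, so MibT is active.
With repressor MibT bound, *dulA* is not transcribed.
→ *dulA* is OFF.
Fuculose is present, so NolP is active.
Mevalonate is absent, so QilU is inactive.
With repressor NolP bound, *temG* is not transcribed.
→ *temG* is OFF.
0 of the 4 genes are transcribed.

0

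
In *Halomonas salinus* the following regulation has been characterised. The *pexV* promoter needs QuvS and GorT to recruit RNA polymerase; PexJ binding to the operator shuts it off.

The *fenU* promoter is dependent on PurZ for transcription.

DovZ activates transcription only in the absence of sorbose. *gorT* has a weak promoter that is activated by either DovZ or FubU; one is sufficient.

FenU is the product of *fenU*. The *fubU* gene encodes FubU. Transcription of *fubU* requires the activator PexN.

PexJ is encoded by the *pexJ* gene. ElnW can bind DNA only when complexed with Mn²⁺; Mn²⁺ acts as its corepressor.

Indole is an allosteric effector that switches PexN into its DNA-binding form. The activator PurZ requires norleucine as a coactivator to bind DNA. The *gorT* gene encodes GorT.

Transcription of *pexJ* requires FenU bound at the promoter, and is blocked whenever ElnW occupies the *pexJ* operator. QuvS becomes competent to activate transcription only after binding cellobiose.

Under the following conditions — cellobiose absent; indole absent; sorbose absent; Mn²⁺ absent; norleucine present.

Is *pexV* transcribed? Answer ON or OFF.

OFF

Cellobiose is absent, so QuvS is inactive.
Sorbose is absent, so DovZ is active.
Indole is absent, so PexN is inactive.
Required activator PexN is absent, so *fubU* is not transcribed.
So FubU is not produced.
Activator DovZ is present, so *gorT* is transcribed.
So GorT is produced and active.
Norleucine is present, so PurZ is active.
No repressor is bound and PurZ is active, so *fenU* is transcribed.
So FenU is produced and active.
Mn²⁺ is absent, so ElnW is inactive.
No repressor is bound and FenU is active, so *pexJ* is transcribed.
So PexJ is produced and active.
With repressor PexJ bound, *pexV* is not transcribed.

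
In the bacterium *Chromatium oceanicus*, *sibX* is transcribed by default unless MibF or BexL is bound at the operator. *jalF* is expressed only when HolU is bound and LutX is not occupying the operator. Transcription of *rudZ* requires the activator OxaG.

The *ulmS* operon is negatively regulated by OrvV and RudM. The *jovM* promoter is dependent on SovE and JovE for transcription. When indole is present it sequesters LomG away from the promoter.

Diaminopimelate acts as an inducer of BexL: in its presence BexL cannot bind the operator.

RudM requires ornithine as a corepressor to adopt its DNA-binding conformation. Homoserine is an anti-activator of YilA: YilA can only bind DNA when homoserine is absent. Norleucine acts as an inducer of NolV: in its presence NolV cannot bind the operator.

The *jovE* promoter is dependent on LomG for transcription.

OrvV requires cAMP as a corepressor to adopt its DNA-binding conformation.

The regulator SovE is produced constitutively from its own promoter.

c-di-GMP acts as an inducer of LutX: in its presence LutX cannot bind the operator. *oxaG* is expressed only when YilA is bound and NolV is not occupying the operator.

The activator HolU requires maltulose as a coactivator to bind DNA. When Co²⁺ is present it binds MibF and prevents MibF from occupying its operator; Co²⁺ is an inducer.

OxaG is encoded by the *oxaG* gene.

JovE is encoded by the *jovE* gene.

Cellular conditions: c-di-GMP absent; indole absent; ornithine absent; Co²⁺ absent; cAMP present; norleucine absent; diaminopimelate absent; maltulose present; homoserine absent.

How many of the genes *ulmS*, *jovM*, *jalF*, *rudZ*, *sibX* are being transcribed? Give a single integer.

cAMP is present, so OrvV is active.
Ornithine is absent, so RudM is inactive.
With repressor OrvV bound, *ulmS* is not transcribed.
→ *ulmS* is OFF.
SovE is produced constitutively and is active.
Indole is absent, so LomG is active.
No repressor is bound and LomG is active, so *jovE* is transcribed.
So JovE is produced and active.
No repressor is bound and SovE and JovE are active, so *jovM* is transcribed.
→ *jovM* is ON.
Maltulose is present, so HolU is active.
c-di-GMP is absent, so LutX is active.
With repressor LutX bound, *jalF* is not transcribed.
→ *jalF* is OFF.
Norleucine is absent, so NolV is active.
Homoserine is absent, so YilA is active.
With repressor NolV bound, *oxaG* is not transcribed.
So OxaG is not produced.
Required activator OxaG is absent, so *rudZ* is not transcribed.
→ *rudZ* is OFF.
Co²⁺ is absent, so MibF is active.
Diaminopimelate is absent, so BexL is active.
With repressor MibF bound, *sibX* is not transcribed.
→ *sibX* is OFF.
1 of the 5 genes is transcribed.

1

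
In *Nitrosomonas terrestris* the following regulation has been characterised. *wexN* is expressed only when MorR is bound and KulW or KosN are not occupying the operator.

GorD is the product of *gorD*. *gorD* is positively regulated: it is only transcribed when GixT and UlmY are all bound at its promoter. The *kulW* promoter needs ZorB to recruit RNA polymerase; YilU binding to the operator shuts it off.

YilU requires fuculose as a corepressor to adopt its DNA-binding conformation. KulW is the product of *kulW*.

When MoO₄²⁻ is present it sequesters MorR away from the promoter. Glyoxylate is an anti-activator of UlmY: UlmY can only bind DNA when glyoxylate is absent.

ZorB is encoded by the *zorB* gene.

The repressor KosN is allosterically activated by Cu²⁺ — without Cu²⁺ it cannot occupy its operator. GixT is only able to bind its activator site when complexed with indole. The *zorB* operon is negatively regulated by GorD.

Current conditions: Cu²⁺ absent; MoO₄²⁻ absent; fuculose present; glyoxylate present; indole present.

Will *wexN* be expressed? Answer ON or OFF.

Indole is present, so GixT is active.
Glyoxylate is present, so UlmY is inactive.
Required activator UlmY is absent, so *gorD* is not transcribed.
So GorD is not produced.
With no repressor bound, *zorB* is transcribed.
So ZorB is produced and active.
Fuculose is present, so YilU is active.
With repressor YilU bound, *kulW* is not transcribed.
So KulW is not produced.
MoO₄²⁻ is absent, so MorR is active.
Cu²⁺ is absent, so KosN is inactive.
No repressor is bound and MorR is active, so *wexN* is transcribed.

ON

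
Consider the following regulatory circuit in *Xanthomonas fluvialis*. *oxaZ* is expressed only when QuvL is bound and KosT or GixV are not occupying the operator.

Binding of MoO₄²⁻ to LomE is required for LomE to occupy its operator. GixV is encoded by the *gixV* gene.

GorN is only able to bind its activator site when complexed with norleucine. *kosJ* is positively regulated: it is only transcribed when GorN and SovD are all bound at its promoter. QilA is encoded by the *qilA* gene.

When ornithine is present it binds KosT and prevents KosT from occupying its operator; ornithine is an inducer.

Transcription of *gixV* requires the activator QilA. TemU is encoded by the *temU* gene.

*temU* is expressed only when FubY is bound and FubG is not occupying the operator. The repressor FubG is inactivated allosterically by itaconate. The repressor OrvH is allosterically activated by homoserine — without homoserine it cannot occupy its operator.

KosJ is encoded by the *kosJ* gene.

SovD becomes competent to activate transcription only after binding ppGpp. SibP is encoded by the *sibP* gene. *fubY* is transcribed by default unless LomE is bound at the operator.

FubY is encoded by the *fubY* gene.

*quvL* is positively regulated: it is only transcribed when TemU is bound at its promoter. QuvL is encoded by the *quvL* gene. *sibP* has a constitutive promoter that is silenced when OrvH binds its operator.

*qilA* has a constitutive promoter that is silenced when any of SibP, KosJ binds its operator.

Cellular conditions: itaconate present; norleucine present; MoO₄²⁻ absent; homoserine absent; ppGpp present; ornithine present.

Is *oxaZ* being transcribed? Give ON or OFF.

MoO₄²⁻ is absent, so LomE is inactive.
With no repressor bound, *fubY* is transcribed.
So FubY is produced and active.
Itaconate is present, so FubG is inactive.
No repressor is bound and FubY is active, so *temU* is transcribed.
So TemU is produced and active.
No repressor is bound and TemU is active, so *quvL* is transcribed.
So QuvL is produced and active.
Ornithine is present, so KosT is inactive.
Homoserine is absent, so OrvH is inactive.
With no repressor bound, *sibP* is transcribed.
So SibP is produced and active.
Norleucine is present, so GorN is active.
ppGpp is present, so SovD is active.
No repressor is bound and GorN and SovD are active, so *kosJ* is transcribed.
So KosJ is produced and active.
With repressor SibP bound, *qilA* is not transcribed.
So QilA is not produced.
Required activator QilA is absent, so *gixV* is not transcribed.
So GixV is not produced.
No repressor is bound and QuvL is active, so *oxaZ* is transcribed.

ON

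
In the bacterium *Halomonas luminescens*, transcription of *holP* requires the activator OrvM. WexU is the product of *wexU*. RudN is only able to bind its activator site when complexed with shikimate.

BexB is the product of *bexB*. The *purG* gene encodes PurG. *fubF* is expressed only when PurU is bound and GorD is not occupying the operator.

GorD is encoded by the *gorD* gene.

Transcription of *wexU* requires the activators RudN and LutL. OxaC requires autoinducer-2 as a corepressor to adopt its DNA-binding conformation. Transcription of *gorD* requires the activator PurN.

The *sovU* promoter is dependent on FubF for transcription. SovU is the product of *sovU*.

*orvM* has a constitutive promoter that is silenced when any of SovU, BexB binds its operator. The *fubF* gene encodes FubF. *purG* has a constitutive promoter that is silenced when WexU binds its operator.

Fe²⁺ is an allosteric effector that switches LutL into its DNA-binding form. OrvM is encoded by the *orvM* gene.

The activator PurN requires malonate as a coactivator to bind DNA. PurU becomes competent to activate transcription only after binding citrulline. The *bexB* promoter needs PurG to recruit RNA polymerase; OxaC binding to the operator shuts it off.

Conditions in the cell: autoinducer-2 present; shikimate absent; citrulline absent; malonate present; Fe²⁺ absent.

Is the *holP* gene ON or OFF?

Malonate is present, so PurN is active.
No repressor is bound and PurN is active, so *gorD* is transcribed.
So GorD is produced and active.
Citrulline is absent, so PurU is inactive.
With repressor GorD bound, *fubF* is not transcribed.
So FubF is not produced.
Required activator FubF is absent, so *sovU* is not transcribed.
So SovU is not produced.
Shikimate is absent, so RudN is inactive.
Fe²⁺ is absent, so LutL is inactive.
Required activator RudN is absent, so *wexU* is not transcribed.
So WexU is not produced.
With no repressor bound, *purG* is transcribed.
So PurG is produced and active.
Autoinducer-2 is present, so OxaC is active.
With repressor OxaC bound, *bexB* is not transcribed.
So BexB is not produced.
With no repressor bound, *orvM* is transcribed.
So OrvM is produced and active.
No repressor is bound and OrvM is active, so *holP* is transcribed.

ON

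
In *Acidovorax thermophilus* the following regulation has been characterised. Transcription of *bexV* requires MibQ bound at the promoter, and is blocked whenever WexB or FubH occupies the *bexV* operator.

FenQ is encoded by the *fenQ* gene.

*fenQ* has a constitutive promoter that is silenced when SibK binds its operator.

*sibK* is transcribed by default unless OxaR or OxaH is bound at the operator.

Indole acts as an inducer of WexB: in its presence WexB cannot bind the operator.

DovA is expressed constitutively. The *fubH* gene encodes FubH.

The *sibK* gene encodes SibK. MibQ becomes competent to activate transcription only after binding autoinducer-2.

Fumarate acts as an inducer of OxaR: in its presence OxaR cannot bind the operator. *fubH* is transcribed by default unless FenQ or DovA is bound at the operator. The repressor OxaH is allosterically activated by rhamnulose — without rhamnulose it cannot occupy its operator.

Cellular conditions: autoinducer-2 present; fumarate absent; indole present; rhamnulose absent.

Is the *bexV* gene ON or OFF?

Indole is present, so WexB is inactive.
Autoinducer-2 is present, so MibQ is active.
Fumarate is absent, so OxaR is active.
Rhamnulose is absent, so OxaH is inactive.
With repressor OxaR bound, *sibK* is not transcribed.
So SibK is not produced.
With no repressor bound, *fenQ* is transcribed.
So FenQ is produced and active.
DovA is produced constitutively and is active.
With repressor FenQ bound, *fubH* is not transcribed.
So FubH is not produced.
No repressor is bound and MibQ is active, so *bexV* is transcribed.

ON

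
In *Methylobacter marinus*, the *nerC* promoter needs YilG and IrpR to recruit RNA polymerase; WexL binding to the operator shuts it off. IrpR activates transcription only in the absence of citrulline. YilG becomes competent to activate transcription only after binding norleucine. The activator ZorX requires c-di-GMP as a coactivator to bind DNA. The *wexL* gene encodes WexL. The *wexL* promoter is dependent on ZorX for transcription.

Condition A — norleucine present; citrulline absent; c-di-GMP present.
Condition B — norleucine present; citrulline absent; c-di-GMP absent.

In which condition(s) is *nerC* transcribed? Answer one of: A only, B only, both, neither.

Condition A:
Norleucine is present, so YilG is active.
Citrulline is absent, so IrpR is active.
c-di-GMP is present, so ZorX is active.
No repressor is bound and ZorX is active, so *wexL* is transcribed.
So WexL is produced and active.
With repressor WexL bound, *nerC* is not transcribed.
→ *nerC* is OFF in A.
Condition B:
Norleucine is present, so YilG is active.
Citrulline is absent, so IrpR is active.
c-di-GMP is absent, so ZorX is inactive.
Required activator ZorX is absent, so *wexL* is not transcribed.
So WexL is not produced.
No repressor is bound and YilG and IrpR are active, so *nerC* is transcribed.
→ *nerC* is ON in B.

B only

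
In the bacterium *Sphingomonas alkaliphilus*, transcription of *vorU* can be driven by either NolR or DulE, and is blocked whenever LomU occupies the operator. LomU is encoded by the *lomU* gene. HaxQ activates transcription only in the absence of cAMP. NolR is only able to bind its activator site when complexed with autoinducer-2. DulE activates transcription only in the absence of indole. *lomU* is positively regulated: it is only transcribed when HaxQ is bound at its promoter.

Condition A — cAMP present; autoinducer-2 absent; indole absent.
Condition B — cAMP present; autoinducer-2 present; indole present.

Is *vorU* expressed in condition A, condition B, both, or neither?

Condition A:
cAMP is present, so HaxQ is inactive.
Required activator HaxQ is absent, so *lomU* is not transcribed.
So LomU is not produced.
Autoinducer-2 is absent, so NolR is inactive.
Indole is absent, so DulE is active.
Activator DulE is present, so *vorU* is transcribed.
→ *vorU* is ON in A.
Condition B:
cAMP is present, so HaxQ is inactive.
Required activator HaxQ is absent, so *lomU* is not transcribed.
So LomU is not produced.
Autoinducer-2 is present, so NolR is active.
Indole is present, so DulE is inactive.
Activator NolR is present, so *vorU* is transcribed.
→ *vorU* is ON in B.

both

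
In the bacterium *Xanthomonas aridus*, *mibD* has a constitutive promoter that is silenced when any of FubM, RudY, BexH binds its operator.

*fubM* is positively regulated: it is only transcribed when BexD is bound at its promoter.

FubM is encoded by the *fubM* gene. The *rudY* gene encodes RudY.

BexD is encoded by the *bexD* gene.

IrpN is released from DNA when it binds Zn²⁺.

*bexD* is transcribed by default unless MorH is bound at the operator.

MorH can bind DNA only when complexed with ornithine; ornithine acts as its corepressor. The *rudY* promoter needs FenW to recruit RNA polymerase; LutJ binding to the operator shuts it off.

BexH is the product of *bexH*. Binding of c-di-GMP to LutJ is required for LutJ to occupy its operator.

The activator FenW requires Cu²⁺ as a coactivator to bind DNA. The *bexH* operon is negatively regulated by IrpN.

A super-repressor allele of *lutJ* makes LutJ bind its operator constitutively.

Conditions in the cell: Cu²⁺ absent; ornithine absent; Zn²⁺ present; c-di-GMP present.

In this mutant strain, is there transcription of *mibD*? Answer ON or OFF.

Ornithine is absent, so MorH is inactive.
With no repressor bound, *bexD* is transcribed.
So BexD is produced and active.
No repressor is bound and BexD is active, so *fubM* is transcribed.
So FubM is produced and active.
LutJ is constitutively active in this strain.
Cu²⁺ is absent, so FenW is inactive.
With repressor LutJ bound, *rudY* is not transcribed.
So RudY is not produced.
Zn²⁺ is present, so IrpN is inactive.
With no repressor bound, *bexH* is transcribed.
So BexH is produced and active.
With repressor FubM bound, *mibD* is not transcribed.

OFF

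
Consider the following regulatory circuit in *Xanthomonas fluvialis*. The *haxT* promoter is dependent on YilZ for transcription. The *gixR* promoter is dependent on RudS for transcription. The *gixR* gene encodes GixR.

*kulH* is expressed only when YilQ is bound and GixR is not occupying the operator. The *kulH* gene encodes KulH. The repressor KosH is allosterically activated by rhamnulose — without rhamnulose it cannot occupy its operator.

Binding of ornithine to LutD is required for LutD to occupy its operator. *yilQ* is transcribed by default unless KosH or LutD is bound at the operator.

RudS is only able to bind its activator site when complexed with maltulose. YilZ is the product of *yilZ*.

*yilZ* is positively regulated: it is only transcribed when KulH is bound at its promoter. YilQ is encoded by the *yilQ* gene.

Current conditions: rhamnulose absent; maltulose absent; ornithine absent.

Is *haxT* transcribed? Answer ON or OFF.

Maltulose is absent, so RudS is inactive.
Required activator RudS is absent, so *gixR* is not transcribed.
So GixR is not produced.
Rhamnulose is absent, so KosH is inactive.
Ornithine is absent, so LutD is inactive.
With no repressor bound, *yilQ* is transcribed.
So YilQ is produced and active.
No repressor is bound and YilQ is active, so *kulH* is transcribed.
So KulH is produced and active.
No repressor is bound and KulH is active, so *yilZ* is transcribed.
So YilZ is produced and active.
No repressor is bound and YilZ is active, so *haxT* is transcribed.

ON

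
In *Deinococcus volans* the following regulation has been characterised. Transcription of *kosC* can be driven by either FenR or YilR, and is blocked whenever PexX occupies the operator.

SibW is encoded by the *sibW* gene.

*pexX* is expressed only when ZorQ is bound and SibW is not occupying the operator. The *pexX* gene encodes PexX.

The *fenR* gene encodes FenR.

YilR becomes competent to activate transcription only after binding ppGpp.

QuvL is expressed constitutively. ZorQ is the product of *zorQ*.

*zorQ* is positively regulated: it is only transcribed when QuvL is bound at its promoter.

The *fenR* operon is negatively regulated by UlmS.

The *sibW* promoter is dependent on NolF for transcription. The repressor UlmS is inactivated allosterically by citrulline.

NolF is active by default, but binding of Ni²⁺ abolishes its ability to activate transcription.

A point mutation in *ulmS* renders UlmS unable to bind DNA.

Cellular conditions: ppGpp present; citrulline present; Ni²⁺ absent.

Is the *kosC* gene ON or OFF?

ON

UlmS is non-functional in this strain, so it has no effect.
With no repressor bound, *fenR* is transcribed.
So FenR is produced and active.
ppGpp is present, so YilR is active.
QuvL is produced constitutively and is active.
No repressor is bound and QuvL is active, so *zorQ* is transcribed.
So ZorQ is produced and active.
Ni²⁺ is absent, so NolF is active.
No repressor is bound and NolF is active, so *sibW* is transcribed.
So SibW is produced and active.
With repressor SibW bound, *pexX* is not transcribed.
So PexX is not produced.
Activator FenR is present, so *kosC* is transcribed.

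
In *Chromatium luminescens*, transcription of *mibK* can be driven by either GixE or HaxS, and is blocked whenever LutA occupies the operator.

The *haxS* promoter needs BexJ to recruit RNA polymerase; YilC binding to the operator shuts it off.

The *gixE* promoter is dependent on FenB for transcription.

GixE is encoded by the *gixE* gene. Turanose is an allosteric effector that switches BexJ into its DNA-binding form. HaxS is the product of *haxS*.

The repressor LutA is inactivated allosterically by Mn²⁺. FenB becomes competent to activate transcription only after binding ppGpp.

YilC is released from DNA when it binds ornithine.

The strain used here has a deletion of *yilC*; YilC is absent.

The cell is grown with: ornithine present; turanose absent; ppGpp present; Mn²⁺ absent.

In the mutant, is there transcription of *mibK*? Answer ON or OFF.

OFF

ppGpp is present, so FenB is active.
No repressor is bound and FenB is active, so *gixE* is transcribed.
So GixE is produced and active.
Mn²⁺ is absent, so LutA is active.
YilC is non-functional in this strain, so it has no effect.
Turanose is absent, so BexJ is inactive.
Required activator BexJ is absent, so *haxS* is not transcribed.
So HaxS is not produced.
With repressor LutA bound, *mibK* is not transcribed.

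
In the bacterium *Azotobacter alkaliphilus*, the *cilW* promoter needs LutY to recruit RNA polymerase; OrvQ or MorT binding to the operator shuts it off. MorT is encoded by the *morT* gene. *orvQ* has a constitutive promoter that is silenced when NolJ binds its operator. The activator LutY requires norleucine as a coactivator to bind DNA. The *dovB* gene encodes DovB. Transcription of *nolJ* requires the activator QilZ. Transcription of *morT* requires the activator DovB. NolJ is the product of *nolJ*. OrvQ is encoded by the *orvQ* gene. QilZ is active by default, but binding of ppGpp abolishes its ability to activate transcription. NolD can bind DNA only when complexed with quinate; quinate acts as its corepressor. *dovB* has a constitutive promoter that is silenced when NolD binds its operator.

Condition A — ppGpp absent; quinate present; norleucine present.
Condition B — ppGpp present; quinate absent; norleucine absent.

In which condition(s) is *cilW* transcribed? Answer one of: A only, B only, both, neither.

A only

Condition A:
ppGpp is absent, so QilZ is active.
No repressor is bound and QilZ is active, so *nolJ* is transcribed.
So NolJ is produced and active.
With repressor NolJ bound, *orvQ* is not transcribed.
So OrvQ is not produced.
Quinate is present, so NolD is active.
With repressor NolD bound, *dovB* is not transcribed.
So DovB is not produced.
Required activator DovB is absent, so *morT* is not transcribed.
So MorT is not produced.
Norleucine is present, so LutY is active.
No repressor is bound and LutY is active, so *cilW* is transcribed.
→ *cilW* is ON in A.
Condition B:
ppGpp is present, so QilZ is inactive.
Required activator QilZ is absent, so *nolJ* is not transcribed.
So NolJ is not produced.
With no repressor bound, *orvQ* is transcribed.
So OrvQ is produced and active.
Quinate is absent, so NolD is inactive.
With no repressor bound, *dovB* is transcribed.
So DovB is produced and active.
No repressor is bound and DovB is active, so *morT* is transcribed.
So MorT is produced and active.
Norleucine is absent, so LutY is inactive.
With repressor OrvQ bound, *cilW* is not transcribed.
→ *cilW* is OFF in B.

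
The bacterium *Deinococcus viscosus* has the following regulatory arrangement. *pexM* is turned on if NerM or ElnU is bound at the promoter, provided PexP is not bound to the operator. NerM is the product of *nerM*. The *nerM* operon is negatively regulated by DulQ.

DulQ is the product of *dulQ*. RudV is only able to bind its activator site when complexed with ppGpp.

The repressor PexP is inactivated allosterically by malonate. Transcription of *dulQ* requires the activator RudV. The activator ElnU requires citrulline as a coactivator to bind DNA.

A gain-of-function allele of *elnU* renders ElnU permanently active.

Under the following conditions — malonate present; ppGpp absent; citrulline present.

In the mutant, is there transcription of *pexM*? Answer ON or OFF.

ppGpp is absent, so RudV is inactive.
Required activator RudV is absent, so *dulQ* is not transcribed.
So DulQ is not produced.
With no repressor bound, *nerM* is transcribed.
So NerM is produced and active.
ElnU is constitutively active in this strain.
Malonate is present, so PexP is inactive.
Activator NerM is present, so *pexM* is transcribed.

ON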